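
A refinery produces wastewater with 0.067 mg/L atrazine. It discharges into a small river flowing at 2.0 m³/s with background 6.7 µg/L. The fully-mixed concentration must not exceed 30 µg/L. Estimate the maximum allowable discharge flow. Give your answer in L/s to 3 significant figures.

6.7 µg/L = 0.0067 mg/L.
30 µg/L = 0.03 mg/L.
Mass balance at complete mixing: C_std·(Q_w + Q_r) = Q_w·C_e + Q_r·C_b.
Rearranging, Q_w = Q_r·(C_std − C_b)/(C_e − C_std) = 2.0·(0.03 − 0.0067) / (0.067 − 0.03) = 1.259 m³/s.
= 1259 L/s.

1260 L/s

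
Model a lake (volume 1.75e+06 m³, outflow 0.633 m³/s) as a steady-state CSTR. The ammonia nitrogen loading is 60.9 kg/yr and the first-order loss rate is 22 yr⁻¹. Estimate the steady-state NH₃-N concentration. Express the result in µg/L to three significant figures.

1.04 µg/L

Outflow Q = 0.633 m³/s × 3.156e+07 s/yr = 1.998e+07 m³/yr.
Steady-state CSTR mass balance: W = Q·C + k·V·C, so C = W/(Q + kV).
Q + kV = 1.998e+07 + 22·1.75e+06 = 5.848e+07 m³/yr.
C = 60.9/5.848e+07 = 1.041e-06 kg/m³ = 0.001041 mg/L = 1.041 µg/L.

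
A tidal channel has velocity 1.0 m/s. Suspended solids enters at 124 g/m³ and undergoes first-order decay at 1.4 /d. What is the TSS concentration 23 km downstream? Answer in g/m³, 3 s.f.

85.4 g/m³

Travel time t = 23 km / 1.0 m/s = 2.3e+04/1.0 = 2.3e+04 s = 0.2662 d.
First-order decay: C = 124·exp(−1.4·0.2662) = 124·0.6889 = 85.42 g/m³.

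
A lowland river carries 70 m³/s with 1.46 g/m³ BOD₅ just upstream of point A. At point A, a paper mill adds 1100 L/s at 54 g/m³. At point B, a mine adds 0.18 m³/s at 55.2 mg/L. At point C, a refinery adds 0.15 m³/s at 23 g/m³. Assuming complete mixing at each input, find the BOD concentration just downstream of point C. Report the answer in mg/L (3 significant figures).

1100 L/s = 1.1 m³/s.
After input A: C = (70·1.46 + 1.1·54) / 71.1 = 2.273 mg/L.
After input B: C = (71.1·2.273 + 0.18·55.2) / 71.28 = 2.407 mg/L.
After input C: C = (71.28·2.407 + 0.15·23) / 71.43 = 2.45 mg/L.

2.45 mg/L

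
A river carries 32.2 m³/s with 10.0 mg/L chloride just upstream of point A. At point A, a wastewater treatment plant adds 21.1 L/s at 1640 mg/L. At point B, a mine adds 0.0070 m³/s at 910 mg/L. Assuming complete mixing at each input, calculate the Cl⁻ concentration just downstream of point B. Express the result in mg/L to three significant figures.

21.1 L/s = 0.0211 m³/s.
After input A: C = (32.2·10 + 0.0211·1640) / 32.22 = 11.07 mg/L.
After input B: C = (32.22·11.07 + 0.007·910) / 32.23 = 11.26 mg/L.

11.3 mg/L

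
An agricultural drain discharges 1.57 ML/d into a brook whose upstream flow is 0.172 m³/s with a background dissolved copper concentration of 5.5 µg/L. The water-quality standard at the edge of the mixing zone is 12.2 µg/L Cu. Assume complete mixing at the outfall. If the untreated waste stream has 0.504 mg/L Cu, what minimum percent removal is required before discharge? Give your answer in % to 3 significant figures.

1.57 ML/d = 0.01817 m³/s.
5.5 µg/L = 0.0055 mg/L.
12.2 µg/L = 0.0122 mg/L.
Mass balance: 0.0122·0.1902 = 0.01817·Cₑ + 0.172·0.0055.
Cₑ = (0.00232 − 0.000946) / 0.01817 = 0.07562 mg/L.
Required removal = 1 − 0.07562/0.504 = 85 %.

85.0 %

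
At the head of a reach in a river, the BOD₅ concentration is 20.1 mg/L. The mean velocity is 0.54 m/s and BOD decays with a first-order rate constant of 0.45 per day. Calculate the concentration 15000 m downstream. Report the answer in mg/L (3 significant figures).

Travel time t = 15000 m / 0.54 m/s = 1.5e+04/0.54 = 2.778e+04 s = 0.3215 d.
First-order decay: C = 20.1·exp(−0.45·0.3215) = 20.1·0.8653 = 17.39 mg/L.

17.4 mg/L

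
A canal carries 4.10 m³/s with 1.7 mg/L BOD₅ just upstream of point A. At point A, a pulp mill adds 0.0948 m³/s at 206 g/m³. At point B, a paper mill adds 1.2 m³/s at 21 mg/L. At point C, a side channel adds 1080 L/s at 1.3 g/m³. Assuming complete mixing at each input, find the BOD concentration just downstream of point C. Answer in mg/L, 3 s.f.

After input A: C = (4.1·1.7 + 0.0948·206) / 4.195 = 6.317 mg/L.
After input B: C = (4.195·6.317 + 1.2·21) / 5.395 = 9.583 mg/L.
1080 L/s = 1.08 m³/s.
After input C: C = (5.395·9.583 + 1.08·1.3) / 6.475 = 8.201 mg/L.

8.20 mg/L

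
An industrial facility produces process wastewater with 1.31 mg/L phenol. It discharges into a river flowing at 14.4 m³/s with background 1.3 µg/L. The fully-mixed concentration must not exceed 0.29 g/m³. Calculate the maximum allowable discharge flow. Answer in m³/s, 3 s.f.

4.08 m³/s

1.3 µg/L = 0.0013 mg/L.
Mass balance at complete mixing: C_std·(Q_w + Q_r) = Q_w·C_e + Q_r·C_b.
Rearranging, Q_w = Q_r·(C_std − C_b)/(C_e − C_std) = 14.4·(0.29 − 0.0013) / (1.31 − 0.29) = 4.076 m³/s.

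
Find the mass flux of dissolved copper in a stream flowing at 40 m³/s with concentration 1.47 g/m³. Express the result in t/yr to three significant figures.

Mass flux = Q·C = 40 m³/s × 1.47 g/m³ = 58.8 g/s.
= 58.8 g/s × 31.56 = 1856 t/yr.

1860 t/yr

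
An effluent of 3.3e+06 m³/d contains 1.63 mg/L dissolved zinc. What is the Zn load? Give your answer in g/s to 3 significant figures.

3.3e+06 m³/d = 38.19 m³/s.
Mass flux = Q·C = 38.19 m³/s × 1.63 g/m³ = 62.26 g/s.

62.3 g/s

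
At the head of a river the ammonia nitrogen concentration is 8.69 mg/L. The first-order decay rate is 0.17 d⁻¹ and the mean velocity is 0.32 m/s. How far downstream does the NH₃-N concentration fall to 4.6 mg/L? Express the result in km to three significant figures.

103 km

From C = C₀·e^(−kt), t = ln(C₀/C)/k = ln(8.69/4.6)/0.17 = 0.6361/0.17 = 3.742 d.
Distance = v·t = 0.32 m/s × 3.233e+05 s = 1.035e+05 m = 103.5 km.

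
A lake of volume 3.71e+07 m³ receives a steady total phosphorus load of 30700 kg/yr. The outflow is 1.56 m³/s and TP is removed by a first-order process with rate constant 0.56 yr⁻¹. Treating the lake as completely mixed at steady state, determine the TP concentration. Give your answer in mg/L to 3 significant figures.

Outflow Q = 1.56 m³/s × 3.156e+07 s/yr = 4.923e+07 m³/yr.
Steady-state CSTR mass balance: W = Q·C + k·V·C, so C = W/(Q + kV).
Q + kV = 4.923e+07 + 0.56·3.71e+07 = 7.001e+07 m³/yr.
C = 30700/7.001e+07 = 0.0004385 kg/m³ = 0.4385 mg/L.

0.439 mg/L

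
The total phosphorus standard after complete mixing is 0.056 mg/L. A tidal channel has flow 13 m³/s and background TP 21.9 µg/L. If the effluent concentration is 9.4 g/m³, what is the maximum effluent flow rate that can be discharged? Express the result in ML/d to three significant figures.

4.10 ML/d

21.9 µg/L = 0.0219 mg/L.
Mass balance at complete mixing: C_std·(Q_w + Q_r) = Q_w·C_e + Q_r·C_b.
Rearranging, Q_w = Q_r·(C_std − C_b)/(C_e − C_std) = 13·(0.056 − 0.0219) / (9.4 − 0.056) = 0.04744 m³/s.
= 4.099 ML/d.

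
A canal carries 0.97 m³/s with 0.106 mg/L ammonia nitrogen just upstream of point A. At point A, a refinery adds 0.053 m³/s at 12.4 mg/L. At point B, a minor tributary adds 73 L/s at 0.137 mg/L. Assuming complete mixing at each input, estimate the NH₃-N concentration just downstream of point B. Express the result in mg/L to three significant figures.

0.703 mg/L

After input A: C = (0.97·0.106 + 0.053·12.4) / 1.023 = 0.7429 mg/L.
73 L/s = 0.073 m³/s.
After input B: C = (1.023·0.7429 + 0.073·0.137) / 1.096 = 0.7026 mg/L.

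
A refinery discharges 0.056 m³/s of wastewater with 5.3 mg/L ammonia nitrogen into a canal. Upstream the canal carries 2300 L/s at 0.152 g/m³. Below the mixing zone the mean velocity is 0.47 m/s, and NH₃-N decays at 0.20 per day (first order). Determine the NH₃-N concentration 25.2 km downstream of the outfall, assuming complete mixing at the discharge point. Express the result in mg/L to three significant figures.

2300 L/s = 2.3 m³/s.
After complete mixing, C₀ = (0.056·5.3 + 2.3·0.152) / 2.356 = 0.2744 mg/L.
Travel time t = 2.52e+04 m / 0.47 m/s = 5.362e+04 s = 0.6206 d.
C = 0.2744·exp(−0.20·0.6206) = 0.2744·0.8833 = 0.2423 mg/L.

0.242 mg/L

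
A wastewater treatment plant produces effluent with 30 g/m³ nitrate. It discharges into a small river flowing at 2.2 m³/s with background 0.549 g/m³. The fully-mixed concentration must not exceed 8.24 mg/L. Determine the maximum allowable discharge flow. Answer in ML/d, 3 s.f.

Mass balance at complete mixing: C_std·(Q_w + Q_r) = Q_w·C_e + Q_r·C_b.
Rearranging, Q_w = Q_r·(C_std − C_b)/(C_e − C_std) = 2.2·(8.24 − 0.549) / (30 − 8.24) = 0.7776 m³/s.
= 67.18 ML/d.

67.2 ML/d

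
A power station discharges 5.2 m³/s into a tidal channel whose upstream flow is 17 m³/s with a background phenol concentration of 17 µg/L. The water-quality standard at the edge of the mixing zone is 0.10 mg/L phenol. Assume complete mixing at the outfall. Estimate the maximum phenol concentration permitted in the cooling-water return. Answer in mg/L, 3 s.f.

0.371 mg/L

17 µg/L = 0.017 mg/L.
Mass balance: 0.1·22.2 = 5.2·Cₑ + 17·0.017.
Cₑ = (2.22 − 0.289) / 5.2 = 0.3713 mg/L.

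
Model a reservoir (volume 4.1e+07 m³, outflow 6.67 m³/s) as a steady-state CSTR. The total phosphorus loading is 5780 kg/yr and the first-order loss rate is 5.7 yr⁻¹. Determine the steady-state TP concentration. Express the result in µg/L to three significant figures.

13.0 µg/L

Outflow Q = 6.67 m³/s × 3.156e+07 s/yr = 2.105e+08 m³/yr.
Steady-state CSTR mass balance: W = Q·C + k·V·C, so C = W/(Q + kV).
Q + kV = 2.105e+08 + 5.7·4.1e+07 = 4.442e+08 m³/yr.
C = 5780/4.442e+08 = 1.301e-05 kg/m³ = 0.01301 mg/L = 13.01 µg/L.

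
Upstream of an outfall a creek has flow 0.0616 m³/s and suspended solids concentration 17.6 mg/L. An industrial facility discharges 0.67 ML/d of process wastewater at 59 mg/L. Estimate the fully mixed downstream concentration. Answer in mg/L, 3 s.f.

0.67 ML/d = 0.007755 m³/s.
Flow-weighted mixing gives C = (0.007755·59 + 0.0616·17.6) / (0.007755 + 0.0616) = 1.542/0.06935 = 22.23 mg/L.

22.2 mg/L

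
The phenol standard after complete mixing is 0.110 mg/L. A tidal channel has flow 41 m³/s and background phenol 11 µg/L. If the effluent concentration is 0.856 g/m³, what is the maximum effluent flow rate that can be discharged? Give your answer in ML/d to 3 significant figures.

470 ML/d

11 µg/L = 0.011 mg/L.
Mass balance at complete mixing: C_std·(Q_w + Q_r) = Q_w·C_e + Q_r·C_b.
Rearranging, Q_w = Q_r·(C_std − C_b)/(C_e − C_std) = 41·(0.11 − 0.011) / (0.856 − 0.11) = 5.441 m³/s.
= 470.1 ML/d.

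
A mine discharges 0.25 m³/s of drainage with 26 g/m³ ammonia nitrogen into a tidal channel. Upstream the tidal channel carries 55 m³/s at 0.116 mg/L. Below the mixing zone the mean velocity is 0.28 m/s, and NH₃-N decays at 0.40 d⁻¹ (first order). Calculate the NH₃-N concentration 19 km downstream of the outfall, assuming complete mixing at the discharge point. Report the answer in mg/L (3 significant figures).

0.170 mg/L

After complete mixing, C₀ = (0.25·26 + 55·0.116) / 55.25 = 0.2331 mg/L.
Travel time t = 1.9e+04 m / 0.28 m/s = 6.786e+04 s = 0.7854 d.
C = 0.2331·exp(−0.40·0.7854) = 0.2331·0.7304 = 0.1703 mg/L.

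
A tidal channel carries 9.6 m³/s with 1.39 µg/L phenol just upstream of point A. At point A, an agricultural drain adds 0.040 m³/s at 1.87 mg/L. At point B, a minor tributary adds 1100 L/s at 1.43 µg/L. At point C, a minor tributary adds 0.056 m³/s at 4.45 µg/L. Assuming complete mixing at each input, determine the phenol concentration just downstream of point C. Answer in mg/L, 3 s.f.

0.00833 mg/L

1.39 µg/L = 0.00139 mg/L.
After input A: C = (9.6·0.00139 + 0.04·1.87) / 9.64 = 0.009144 mg/L.
1100 L/s = 1.1 m³/s.
1.43 µg/L = 0.00143 mg/L.
After input B: C = (9.64·0.009144 + 1.1·0.00143) / 10.74 = 0.008354 mg/L.
4.45 µg/L = 0.00445 mg/L.
After input C: C = (10.74·0.008354 + 0.056·0.00445) / 10.8 = 0.008333 mg/L.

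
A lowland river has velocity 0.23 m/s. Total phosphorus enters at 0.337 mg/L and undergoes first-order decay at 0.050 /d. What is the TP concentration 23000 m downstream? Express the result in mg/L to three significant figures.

Travel time t = 23000 m / 0.23 m/s = 2.3e+04/0.23 = 1e+05 s = 1.157 d.
First-order decay: C = 0.337·exp(−0.050·1.157) = 0.337·0.9438 = 0.3181 mg/L.

0.318 mg/L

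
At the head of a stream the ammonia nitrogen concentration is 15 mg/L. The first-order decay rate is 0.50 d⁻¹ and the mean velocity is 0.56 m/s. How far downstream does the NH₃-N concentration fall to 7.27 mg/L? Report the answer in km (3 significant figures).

70.1 km

From C = C₀·e^(−kt), t = ln(C₀/C)/k = ln(15/7.27)/0.50 = 0.7243/0.50 = 1.449 d.
Distance = v·t = 0.56 m/s × 1.252e+05 s = 7.009e+04 m = 70.09 km.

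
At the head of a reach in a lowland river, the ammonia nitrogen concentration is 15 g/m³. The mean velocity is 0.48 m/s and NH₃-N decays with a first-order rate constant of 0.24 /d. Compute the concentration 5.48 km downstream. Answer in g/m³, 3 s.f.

Travel time t = 5.48 km / 0.48 m/s = 5480/0.48 = 1.142e+04 s = 0.1321 d.
First-order decay: C = 15·exp(−0.24·0.1321) = 15·0.9688 = 14.53 g/m³.

14.5 g/m³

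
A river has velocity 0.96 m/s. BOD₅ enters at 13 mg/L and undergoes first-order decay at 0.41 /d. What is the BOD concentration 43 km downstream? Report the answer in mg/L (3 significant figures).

10.5 mg/L

Travel time t = 43 km / 0.96 m/s = 4.3e+04/0.96 = 4.479e+04 s = 0.5184 d.
First-order decay: C = 13·exp(−0.41·0.5184) = 13·0.8085 = 10.51 mg/L.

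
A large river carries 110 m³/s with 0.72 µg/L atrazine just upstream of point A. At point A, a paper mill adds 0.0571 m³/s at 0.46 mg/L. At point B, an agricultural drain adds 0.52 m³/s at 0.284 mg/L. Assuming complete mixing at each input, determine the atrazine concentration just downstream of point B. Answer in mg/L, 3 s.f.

0.00229 mg/L

0.72 µg/L = 0.00072 mg/L.
After input A: C = (110·0.00072 + 0.0571·0.46) / 110.1 = 0.0009583 mg/L.
After input B: C = (110.1·0.0009583 + 0.52·0.284) / 110.6 = 0.002289 mg/L.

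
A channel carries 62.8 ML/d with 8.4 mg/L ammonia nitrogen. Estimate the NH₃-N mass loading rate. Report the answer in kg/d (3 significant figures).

62.8 ML/d = 0.7269 m³/s.
Mass flux = Q·C = 0.7269 m³/s × 8.4 g/m³ = 6.106 g/s.
= 6.106 g/s × 86.4 = 527.5 kg/d.

528 kg/d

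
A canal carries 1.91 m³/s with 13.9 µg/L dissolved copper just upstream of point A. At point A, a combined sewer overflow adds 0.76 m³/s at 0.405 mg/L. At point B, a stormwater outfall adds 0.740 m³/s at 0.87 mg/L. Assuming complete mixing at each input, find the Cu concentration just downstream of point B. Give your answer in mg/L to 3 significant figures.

0.287 mg/L

13.9 µg/L = 0.0139 mg/L.
After input A: C = (1.91·0.0139 + 0.76·0.405) / 2.67 = 0.1252 mg/L.
After input B: C = (2.67·0.1252 + 0.74·0.87) / 3.41 = 0.2868 mg/L.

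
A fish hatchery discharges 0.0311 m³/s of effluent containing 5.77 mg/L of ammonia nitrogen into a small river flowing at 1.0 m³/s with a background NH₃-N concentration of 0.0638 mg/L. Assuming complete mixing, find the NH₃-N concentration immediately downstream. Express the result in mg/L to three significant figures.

0.236 mg/L

Flow-weighted mixing gives C = (0.0311·5.77 + 1·0.0638) / (0.0311 + 1) = 0.2432/1.031 = 0.2359 mg/L.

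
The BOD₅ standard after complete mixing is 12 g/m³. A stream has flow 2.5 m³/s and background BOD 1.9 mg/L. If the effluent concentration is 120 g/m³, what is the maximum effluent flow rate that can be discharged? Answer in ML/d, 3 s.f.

Mass balance at complete mixing: C_std·(Q_w + Q_r) = Q_w·C_e + Q_r·C_b.
Rearranging, Q_w = Q_r·(C_std − C_b)/(C_e − C_std) = 2.5·(12 − 1.9) / (120 − 12) = 0.2338 m³/s.
= 20.2 ML/d.

20.2 ML/d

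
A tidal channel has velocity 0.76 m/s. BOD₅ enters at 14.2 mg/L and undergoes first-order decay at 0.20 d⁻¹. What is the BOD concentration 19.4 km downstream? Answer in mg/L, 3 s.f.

13.4 mg/L

Travel time t = 19.4 km / 0.76 m/s = 1.94e+04/0.76 = 2.553e+04 s = 0.2954 d.
First-order decay: C = 14.2·exp(−0.20·0.2954) = 14.2·0.9426 = 13.39 mg/L.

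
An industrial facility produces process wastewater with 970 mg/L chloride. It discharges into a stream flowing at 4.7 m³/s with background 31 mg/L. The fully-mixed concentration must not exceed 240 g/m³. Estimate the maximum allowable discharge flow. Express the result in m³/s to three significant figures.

Mass balance at complete mixing: C_std·(Q_w + Q_r) = Q_w·C_e + Q_r·C_b.
Rearranging, Q_w = Q_r·(C_std − C_b)/(C_e − C_std) = 4.7·(240 − 31) / (970 − 240) = 1.346 m³/s.

1.35 m³/s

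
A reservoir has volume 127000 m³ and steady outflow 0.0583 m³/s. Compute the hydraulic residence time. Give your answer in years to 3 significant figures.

Q = 0.0583 m³/s × 3.156e+07 s/yr = 1.84e+06 m³/yr.
Hydraulic residence time τ = V/Q = 127000/1.84e+06 = 0.06903 yr.

0.0690 yr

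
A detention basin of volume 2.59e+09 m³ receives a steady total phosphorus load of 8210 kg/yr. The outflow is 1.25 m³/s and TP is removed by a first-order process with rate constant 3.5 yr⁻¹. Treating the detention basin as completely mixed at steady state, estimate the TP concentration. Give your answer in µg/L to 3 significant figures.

0.902 µg/L

Outflow Q = 1.25 m³/s × 3.156e+07 s/yr = 3.945e+07 m³/yr.
Steady-state CSTR mass balance: W = Q·C + k·V·C, so C = W/(Q + kV).
Q + kV = 3.945e+07 + 3.5·2.59e+09 = 9.104e+09 m³/yr.
C = 8210/9.104e+09 = 9.018e-07 kg/m³ = 0.0009018 mg/L = 0.9018 µg/L.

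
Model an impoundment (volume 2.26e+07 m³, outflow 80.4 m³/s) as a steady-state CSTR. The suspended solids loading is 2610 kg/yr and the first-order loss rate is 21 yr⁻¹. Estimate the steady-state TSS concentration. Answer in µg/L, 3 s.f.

0.867 µg/L

Outflow Q = 80.4 m³/s × 3.156e+07 s/yr = 2.537e+09 m³/yr.
Steady-state CSTR mass balance: W = Q·C + k·V·C, so C = W/(Q + kV).
Q + kV = 2.537e+09 + 21·2.26e+07 = 3.012e+09 m³/yr.
C = 2610/3.012e+09 = 8.666e-07 kg/m³ = 0.0008666 mg/L = 0.8666 µg/L.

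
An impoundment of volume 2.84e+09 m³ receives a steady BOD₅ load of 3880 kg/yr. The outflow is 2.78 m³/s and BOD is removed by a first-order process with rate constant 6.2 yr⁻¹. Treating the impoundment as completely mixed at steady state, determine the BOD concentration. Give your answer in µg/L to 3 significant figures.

Outflow Q = 2.78 m³/s × 3.156e+07 s/yr = 8.773e+07 m³/yr.
Steady-state CSTR mass balance: W = Q·C + k·V·C, so C = W/(Q + kV).
Q + kV = 8.773e+07 + 6.2·2.84e+09 = 1.77e+10 m³/yr.
C = 3880/1.77e+10 = 2.193e-07 kg/m³ = 0.0002193 mg/L = 0.2193 µg/L.

0.219 µg/L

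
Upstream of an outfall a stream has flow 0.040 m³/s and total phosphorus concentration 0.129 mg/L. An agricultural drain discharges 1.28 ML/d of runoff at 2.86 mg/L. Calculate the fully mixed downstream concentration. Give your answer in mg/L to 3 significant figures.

0.867 mg/L

1.28 ML/d = 0.01481 m³/s.
Conservation of mass across the mixing zone: C = (0.01481·2.86 + 0.04·0.129) / (0.01481 + 0.04) = 0.04753/0.05481 = 0.8671 mg/L.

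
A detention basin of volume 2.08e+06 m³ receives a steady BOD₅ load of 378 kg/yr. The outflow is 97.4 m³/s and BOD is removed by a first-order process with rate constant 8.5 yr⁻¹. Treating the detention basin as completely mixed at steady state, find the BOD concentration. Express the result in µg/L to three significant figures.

0.122 µg/L

Outflow Q = 97.4 m³/s × 3.156e+07 s/yr = 3.074e+09 m³/yr.
Steady-state CSTR mass balance: W = Q·C + k·V·C, so C = W/(Q + kV).
Q + kV = 3.074e+09 + 8.5·2.08e+06 = 3.091e+09 m³/yr.
C = 378/3.091e+09 = 1.223e-07 kg/m³ = 0.0001223 mg/L = 0.1223 µg/L.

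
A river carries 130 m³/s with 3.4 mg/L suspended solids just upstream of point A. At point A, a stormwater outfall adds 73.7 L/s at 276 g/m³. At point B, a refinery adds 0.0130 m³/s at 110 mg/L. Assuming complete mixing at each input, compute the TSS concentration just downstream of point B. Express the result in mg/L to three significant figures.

3.57 mg/L

73.7 L/s = 0.0737 m³/s.
After input A: C = (130·3.4 + 0.0737·276) / 130.1 = 3.554 mg/L.
After input B: C = (130.1·3.554 + 0.013·110) / 130.1 = 3.565 mg/L.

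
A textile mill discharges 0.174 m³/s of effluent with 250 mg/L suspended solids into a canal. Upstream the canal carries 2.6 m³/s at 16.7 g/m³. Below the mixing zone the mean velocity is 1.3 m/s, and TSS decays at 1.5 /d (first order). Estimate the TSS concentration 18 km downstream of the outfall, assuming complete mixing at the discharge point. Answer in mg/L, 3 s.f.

After complete mixing, C₀ = (0.174·250 + 2.6·16.7) / 2.774 = 31.33 mg/L.
Travel time t = 1.8e+04 m / 1.3 m/s = 1.385e+04 s = 0.1603 d.
C = 31.33·exp(−1.5·0.1603) = 31.33·0.7863 = 24.64 mg/L.

24.6 mg/L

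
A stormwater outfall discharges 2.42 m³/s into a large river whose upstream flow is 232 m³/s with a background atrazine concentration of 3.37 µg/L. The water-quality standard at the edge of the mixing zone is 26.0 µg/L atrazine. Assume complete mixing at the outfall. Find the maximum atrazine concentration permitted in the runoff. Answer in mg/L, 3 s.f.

2.20 mg/L

3.37 µg/L = 0.00337 mg/L.
26.0 µg/L = 0.026 mg/L.
Mass balance: 0.026·234.4 = 2.42·Cₑ + 232·0.00337.
Cₑ = (6.095 − 0.7818) / 2.42 = 2.195 mg/L.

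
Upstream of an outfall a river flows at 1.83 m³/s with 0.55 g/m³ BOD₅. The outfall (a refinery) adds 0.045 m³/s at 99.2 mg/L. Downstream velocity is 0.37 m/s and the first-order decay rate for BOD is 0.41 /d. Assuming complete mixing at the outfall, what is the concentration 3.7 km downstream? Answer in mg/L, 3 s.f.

After complete mixing, C₀ = (0.045·99.2 + 1.83·0.55) / 1.875 = 2.918 mg/L.
Travel time t = 3700 m / 0.37 m/s = 1e+04 s = 0.1157 d.
C = 2.918·exp(−0.41·0.1157) = 2.918·0.9537 = 2.782 mg/L.

2.78 mg/L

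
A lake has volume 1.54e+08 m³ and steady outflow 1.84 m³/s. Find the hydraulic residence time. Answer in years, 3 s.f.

Q = 1.84 m³/s × 3.156e+07 s/yr = 5.807e+07 m³/yr.
Hydraulic residence time τ = V/Q = 1.54e+08/5.807e+07 = 2.652 yr.

2.65 yr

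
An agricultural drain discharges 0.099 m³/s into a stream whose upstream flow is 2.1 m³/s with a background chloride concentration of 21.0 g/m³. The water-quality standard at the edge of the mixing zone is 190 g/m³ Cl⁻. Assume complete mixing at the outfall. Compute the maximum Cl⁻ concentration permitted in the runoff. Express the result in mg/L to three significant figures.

3770 mg/L

Mass balance: 190·2.199 = 0.099·Cₑ + 2.1·21.
Cₑ = (417.8 − 44.1) / 0.099 = 3775 mg/L.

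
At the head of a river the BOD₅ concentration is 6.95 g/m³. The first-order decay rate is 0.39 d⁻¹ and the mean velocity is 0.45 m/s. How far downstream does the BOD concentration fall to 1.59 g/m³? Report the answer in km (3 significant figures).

From C = C₀·e^(−kt), t = ln(C₀/C)/k = ln(6.95/1.59)/0.39 = 1.475/0.39 = 3.782 d.
Distance = v·t = 0.45 m/s × 3.268e+05 s = 1.47e+05 m = 147 km.

147 km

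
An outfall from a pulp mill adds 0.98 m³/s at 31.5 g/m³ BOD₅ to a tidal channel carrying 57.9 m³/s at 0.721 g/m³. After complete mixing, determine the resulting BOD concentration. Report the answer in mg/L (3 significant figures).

Flow-weighted mixing gives C = (0.98·31.5 + 57.9·0.721) / (0.98 + 57.9) = 72.62/58.88 = 1.233 mg/L.

1.23 mg/L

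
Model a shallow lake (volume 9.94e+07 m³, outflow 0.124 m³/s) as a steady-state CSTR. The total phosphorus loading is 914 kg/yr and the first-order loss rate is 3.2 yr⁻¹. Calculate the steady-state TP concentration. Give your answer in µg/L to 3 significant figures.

2.84 µg/L

Outflow Q = 0.124 m³/s × 3.156e+07 s/yr = 3.913e+06 m³/yr.
Steady-state CSTR mass balance: W = Q·C + k·V·C, so C = W/(Q + kV).
Q + kV = 3.913e+06 + 3.2·9.94e+07 = 3.22e+08 m³/yr.
C = 914/3.22e+08 = 2.839e-06 kg/m³ = 0.002839 mg/L = 2.839 µg/L.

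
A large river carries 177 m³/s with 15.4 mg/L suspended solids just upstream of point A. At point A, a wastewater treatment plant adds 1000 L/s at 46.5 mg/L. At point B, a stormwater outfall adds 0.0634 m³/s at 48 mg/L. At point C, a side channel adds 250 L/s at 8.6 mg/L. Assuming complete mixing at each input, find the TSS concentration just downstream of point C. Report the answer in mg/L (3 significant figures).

15.6 mg/L

1000 L/s = 1 m³/s.
After input A: C = (177·15.4 + 1·46.5) / 178 = 15.57 mg/L.
After input B: C = (178·15.57 + 0.0634·48) / 178.1 = 15.59 mg/L.
250 L/s = 0.25 m³/s.
After input C: C = (178.1·15.59 + 0.25·8.6) / 178.3 = 15.58 mg/L.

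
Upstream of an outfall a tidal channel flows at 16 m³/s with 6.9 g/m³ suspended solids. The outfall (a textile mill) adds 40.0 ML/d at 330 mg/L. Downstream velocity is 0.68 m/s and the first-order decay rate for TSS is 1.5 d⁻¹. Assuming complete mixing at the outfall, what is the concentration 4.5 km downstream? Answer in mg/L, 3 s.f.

14.3 mg/L

40.0 ML/d = 0.463 m³/s.
After complete mixing, C₀ = (0.463·330 + 16·6.9) / 16.46 = 15.99 mg/L.
Travel time t = 4500 m / 0.68 m/s = 6618 s = 0.07659 d.
C = 15.99·exp(−1.5·0.07659) = 15.99·0.8915 = 14.25 mg/L.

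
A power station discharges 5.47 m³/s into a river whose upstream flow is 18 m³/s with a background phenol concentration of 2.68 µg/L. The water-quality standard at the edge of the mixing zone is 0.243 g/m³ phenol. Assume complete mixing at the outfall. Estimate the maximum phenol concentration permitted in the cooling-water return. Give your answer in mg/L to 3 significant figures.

1.03 mg/L

2.68 µg/L = 0.00268 mg/L.
Mass balance: 0.243·23.47 = 5.47·Cₑ + 18·0.00268.
Cₑ = (5.703 − 0.04824) / 5.47 = 1.034 mg/L.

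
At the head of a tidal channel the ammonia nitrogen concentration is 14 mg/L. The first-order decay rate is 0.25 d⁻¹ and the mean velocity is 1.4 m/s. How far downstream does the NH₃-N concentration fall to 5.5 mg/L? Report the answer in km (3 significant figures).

452 km

From C = C₀·e^(−kt), t = ln(C₀/C)/k = ln(14/5.5)/0.25 = 0.9343/0.25 = 3.737 d.
Distance = v·t = 1.4 m/s × 3.229e+05 s = 4.521e+05 m = 452.1 km.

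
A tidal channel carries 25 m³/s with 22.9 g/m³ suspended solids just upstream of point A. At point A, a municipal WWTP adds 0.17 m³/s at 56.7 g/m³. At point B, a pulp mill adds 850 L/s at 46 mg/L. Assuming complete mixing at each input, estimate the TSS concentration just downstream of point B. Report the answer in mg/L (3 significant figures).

23.9 mg/L

After input A: C = (25·22.9 + 0.17·56.7) / 25.17 = 23.13 mg/L.
850 L/s = 0.85 m³/s.
After input B: C = (25.17·23.13 + 0.85·46) / 26.02 = 23.88 mg/L.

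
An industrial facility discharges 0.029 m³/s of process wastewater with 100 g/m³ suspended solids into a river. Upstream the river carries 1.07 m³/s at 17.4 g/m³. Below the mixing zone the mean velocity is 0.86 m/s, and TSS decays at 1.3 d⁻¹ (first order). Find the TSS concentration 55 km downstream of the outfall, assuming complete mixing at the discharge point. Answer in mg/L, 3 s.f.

After complete mixing, C₀ = (0.029·100 + 1.07·17.4) / 1.099 = 19.58 mg/L.
Travel time t = 5.5e+04 m / 0.86 m/s = 6.395e+04 s = 0.7402 d.
C = 19.58·exp(−1.3·0.7402) = 19.58·0.382 = 7.48 mg/L.

7.48 mg/L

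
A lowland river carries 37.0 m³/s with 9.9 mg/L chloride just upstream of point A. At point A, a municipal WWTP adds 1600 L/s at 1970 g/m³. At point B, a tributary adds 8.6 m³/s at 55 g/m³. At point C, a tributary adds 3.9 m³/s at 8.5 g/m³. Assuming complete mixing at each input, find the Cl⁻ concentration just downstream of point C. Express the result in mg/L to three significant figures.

78.8 mg/L

1600 L/s = 1.6 m³/s.
After input A: C = (37·9.9 + 1.6·1970) / 38.6 = 91.15 mg/L.
After input B: C = (38.6·91.15 + 8.6·55) / 47.2 = 84.56 mg/L.
After input C: C = (47.2·84.56 + 3.9·8.5) / 51.1 = 78.76 mg/L.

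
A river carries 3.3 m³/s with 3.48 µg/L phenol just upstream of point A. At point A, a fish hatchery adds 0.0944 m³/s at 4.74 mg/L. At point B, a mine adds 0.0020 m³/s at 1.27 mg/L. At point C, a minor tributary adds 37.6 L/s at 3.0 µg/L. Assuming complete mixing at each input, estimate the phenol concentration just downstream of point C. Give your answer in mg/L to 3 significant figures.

3.48 µg/L = 0.00348 mg/L.
After input A: C = (3.3·0.00348 + 0.0944·4.74) / 3.394 = 0.1352 mg/L.
After input B: C = (3.394·0.1352 + 0.002·1.27) / 3.396 = 0.1359 mg/L.
37.6 L/s = 0.0376 m³/s.
3.0 µg/L = 0.003 mg/L.
After input C: C = (3.396·0.1359 + 0.0376·0.003) / 3.434 = 0.1344 mg/L.

0.134 mg/L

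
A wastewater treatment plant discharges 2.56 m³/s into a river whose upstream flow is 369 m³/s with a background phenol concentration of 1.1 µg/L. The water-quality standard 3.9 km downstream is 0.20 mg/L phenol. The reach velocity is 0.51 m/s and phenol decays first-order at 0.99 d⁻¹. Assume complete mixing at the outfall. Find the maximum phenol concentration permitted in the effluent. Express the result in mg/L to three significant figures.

31.5 mg/L

1.1 µg/L = 0.0011 mg/L.
Travel time to the compliance point: t = 3900/0.51 = 7647 s = 0.08851 d; decay factor exp(−0.99·0.08851) = 0.9161.
So the concentration just after mixing may be at most 0.2/0.9161 = 0.2183 mg/L.
Mass balance: 0.2183·371.6 = 2.56·Cₑ + 369·0.0011.
Cₑ = (81.12 − 0.4059) / 2.56 = 31.53 mg/L.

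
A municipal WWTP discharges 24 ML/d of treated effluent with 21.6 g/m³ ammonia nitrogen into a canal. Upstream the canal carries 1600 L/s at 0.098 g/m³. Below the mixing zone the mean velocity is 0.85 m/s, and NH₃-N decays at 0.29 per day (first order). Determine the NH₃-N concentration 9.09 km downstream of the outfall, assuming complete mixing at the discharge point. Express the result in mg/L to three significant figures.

3.16 mg/L

24 ML/d = 0.2778 m³/s.
1600 L/s = 1.6 m³/s.
After complete mixing, C₀ = (0.2778·21.6 + 1.6·0.098) / 1.878 = 3.279 mg/L.
Travel time t = 9090 m / 0.85 m/s = 1.069e+04 s = 0.1238 d.
C = 3.279·exp(−0.29·0.1238) = 3.279·0.9647 = 3.163 mg/L.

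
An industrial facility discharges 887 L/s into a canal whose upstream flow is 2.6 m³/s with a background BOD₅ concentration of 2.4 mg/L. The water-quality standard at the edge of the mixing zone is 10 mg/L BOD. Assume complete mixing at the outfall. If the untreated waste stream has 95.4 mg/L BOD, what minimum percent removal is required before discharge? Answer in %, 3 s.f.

66.2 %

887 L/s = 0.887 m³/s.
Mass balance: 10·3.487 = 0.887·Cₑ + 2.6·2.4.
Cₑ = (34.87 − 6.24) / 0.887 = 32.28 mg/L.
Required removal = 1 − 32.28/95.4 = 66.17 %.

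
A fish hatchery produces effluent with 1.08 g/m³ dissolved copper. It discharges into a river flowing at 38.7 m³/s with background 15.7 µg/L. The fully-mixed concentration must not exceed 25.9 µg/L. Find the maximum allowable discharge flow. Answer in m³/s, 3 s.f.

15.7 µg/L = 0.0157 mg/L.
25.9 µg/L = 0.0259 mg/L.
Mass balance at complete mixing: C_std·(Q_w + Q_r) = Q_w·C_e + Q_r·C_b.
Rearranging, Q_w = Q_r·(C_std − C_b)/(C_e − C_std) = 38.7·(0.0259 − 0.0157) / (1.08 − 0.0259) = 0.3745 m³/s.

0.374 m³/s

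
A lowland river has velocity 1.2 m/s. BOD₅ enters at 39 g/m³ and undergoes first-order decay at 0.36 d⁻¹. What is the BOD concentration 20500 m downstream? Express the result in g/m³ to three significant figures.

36.3 g/m³

Travel time t = 20500 m / 1.2 m/s = 2.05e+04/1.2 = 1.708e+04 s = 0.1977 d.
First-order decay: C = 39·exp(−0.36·0.1977) = 39·0.9313 = 36.32 g/m³.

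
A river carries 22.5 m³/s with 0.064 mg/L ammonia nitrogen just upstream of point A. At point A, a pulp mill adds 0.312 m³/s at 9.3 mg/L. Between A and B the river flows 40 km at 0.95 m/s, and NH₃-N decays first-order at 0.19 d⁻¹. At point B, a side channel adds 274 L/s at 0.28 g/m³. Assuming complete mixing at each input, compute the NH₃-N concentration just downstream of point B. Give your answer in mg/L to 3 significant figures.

0.175 mg/L

After input A: C = (22.5·0.064 + 0.312·9.3) / 22.81 = 0.1903 mg/L.
Over the 40 km reach to input B (t = 4.211e+04 s = 0.4873 d), decay gives C = 0.1903·exp(−0.19·0.4873) = 0.1735 mg/L.
274 L/s = 0.274 m³/s.
After input B: C = (22.81·0.1735 + 0.274·0.28) / 23.09 = 0.1748 mg/L.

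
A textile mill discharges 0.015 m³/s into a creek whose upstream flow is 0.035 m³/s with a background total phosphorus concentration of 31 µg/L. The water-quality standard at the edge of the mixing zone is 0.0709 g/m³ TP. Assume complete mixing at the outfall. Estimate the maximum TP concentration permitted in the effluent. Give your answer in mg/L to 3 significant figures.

0.164 mg/L

31 µg/L = 0.031 mg/L.
Mass balance: 0.0709·0.05 = 0.015·Cₑ + 0.035·0.031.
Cₑ = (0.003545 − 0.001085) / 0.015 = 0.164 mg/L.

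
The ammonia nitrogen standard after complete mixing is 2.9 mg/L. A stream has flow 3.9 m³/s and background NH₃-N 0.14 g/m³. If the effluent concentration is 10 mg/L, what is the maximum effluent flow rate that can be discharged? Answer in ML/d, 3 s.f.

131 ML/d

Mass balance at complete mixing: C_std·(Q_w + Q_r) = Q_w·C_e + Q_r·C_b.
Rearranging, Q_w = Q_r·(C_std − C_b)/(C_e − C_std) = 3.9·(2.9 − 0.14) / (10 − 2.9) = 1.516 m³/s.
= 131 ML/d.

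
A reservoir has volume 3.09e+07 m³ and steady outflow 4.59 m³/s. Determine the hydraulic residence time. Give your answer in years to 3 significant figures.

Q = 4.59 m³/s × 3.156e+07 s/yr = 1.448e+08 m³/yr.
Hydraulic residence time τ = V/Q = 3.09e+07/1.448e+08 = 0.2133 yr.

0.213 yr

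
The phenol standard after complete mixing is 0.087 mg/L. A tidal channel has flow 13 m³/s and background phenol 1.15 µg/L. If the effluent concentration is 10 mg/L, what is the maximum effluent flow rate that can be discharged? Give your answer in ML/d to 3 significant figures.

9.73 ML/d

1.15 µg/L = 0.00115 mg/L.
Mass balance at complete mixing: C_std·(Q_w + Q_r) = Q_w·C_e + Q_r·C_b.
Rearranging, Q_w = Q_r·(C_std − C_b)/(C_e − C_std) = 13·(0.087 − 0.00115) / (10 − 0.087) = 0.1126 m³/s.
= 9.727 ML/d.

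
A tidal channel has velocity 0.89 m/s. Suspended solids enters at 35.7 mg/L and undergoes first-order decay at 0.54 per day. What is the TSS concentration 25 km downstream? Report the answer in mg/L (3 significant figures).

30.0 mg/L

Travel time t = 25 km / 0.89 m/s = 2.5e+04/0.89 = 2.809e+04 s = 0.3251 d.
First-order decay: C = 35.7·exp(−0.54·0.3251) = 35.7·0.839 = 29.95 mg/L.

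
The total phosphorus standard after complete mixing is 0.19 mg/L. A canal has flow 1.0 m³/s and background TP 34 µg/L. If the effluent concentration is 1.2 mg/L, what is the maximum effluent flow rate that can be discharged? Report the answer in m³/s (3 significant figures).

0.154 m³/s

34 µg/L = 0.034 mg/L.
Mass balance at complete mixing: C_std·(Q_w + Q_r) = Q_w·C_e + Q_r·C_b.
Rearranging, Q_w = Q_r·(C_std − C_b)/(C_e − C_std) = 1.0·(0.19 − 0.034) / (1.2 − 0.19) = 0.1545 m³/s.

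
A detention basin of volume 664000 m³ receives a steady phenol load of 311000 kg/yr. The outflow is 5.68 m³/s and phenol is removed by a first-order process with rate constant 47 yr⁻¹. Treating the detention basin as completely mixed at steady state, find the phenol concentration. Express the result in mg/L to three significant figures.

Outflow Q = 5.68 m³/s × 3.156e+07 s/yr = 1.792e+08 m³/yr.
Steady-state CSTR mass balance: W = Q·C + k·V·C, so C = W/(Q + kV).
Q + kV = 1.792e+08 + 47·664000 = 2.105e+08 m³/yr.
C = 311000/2.105e+08 = 0.001478 kg/m³ = 1.478 mg/L.

1.48 mg/L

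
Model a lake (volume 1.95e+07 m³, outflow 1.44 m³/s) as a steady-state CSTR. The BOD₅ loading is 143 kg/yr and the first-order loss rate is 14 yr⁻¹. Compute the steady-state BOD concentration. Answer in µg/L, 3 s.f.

0.449 µg/L

Outflow Q = 1.44 m³/s × 3.156e+07 s/yr = 4.544e+07 m³/yr.
Steady-state CSTR mass balance: W = Q·C + k·V·C, so C = W/(Q + kV).
Q + kV = 4.544e+07 + 14·1.95e+07 = 3.184e+08 m³/yr.
C = 143/3.184e+08 = 4.491e-07 kg/m³ = 0.0004491 mg/L = 0.4491 µg/L.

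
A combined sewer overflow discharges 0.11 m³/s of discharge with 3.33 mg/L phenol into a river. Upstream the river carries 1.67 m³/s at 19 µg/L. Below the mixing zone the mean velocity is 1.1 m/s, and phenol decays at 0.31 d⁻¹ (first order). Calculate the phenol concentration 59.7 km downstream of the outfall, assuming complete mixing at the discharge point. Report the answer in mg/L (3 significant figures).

19 µg/L = 0.019 mg/L.
After complete mixing, C₀ = (0.11·3.33 + 1.67·0.019) / 1.78 = 0.2236 mg/L.
Travel time t = 5.97e+04 m / 1.1 m/s = 5.427e+04 s = 0.6282 d.
C = 0.2236·exp(−0.31·0.6282) = 0.2236·0.8231 = 0.184 mg/L.

0.184 mg/L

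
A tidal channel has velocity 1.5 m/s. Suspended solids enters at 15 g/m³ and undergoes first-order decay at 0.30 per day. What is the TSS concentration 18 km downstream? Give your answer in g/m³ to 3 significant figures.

14.4 g/m³

Travel time t = 18 km / 1.5 m/s = 1.8e+04/1.5 = 1.2e+04 s = 0.1389 d.
First-order decay: C = 15·exp(−0.30·0.1389) = 15·0.9592 = 14.39 g/m³.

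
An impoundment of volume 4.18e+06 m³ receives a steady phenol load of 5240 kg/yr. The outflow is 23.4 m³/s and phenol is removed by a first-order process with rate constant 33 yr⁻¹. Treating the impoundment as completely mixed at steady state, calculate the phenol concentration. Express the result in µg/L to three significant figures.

Outflow Q = 23.4 m³/s × 3.156e+07 s/yr = 7.384e+08 m³/yr.
Steady-state CSTR mass balance: W = Q·C + k·V·C, so C = W/(Q + kV).
Q + kV = 7.384e+08 + 33·4.18e+06 = 8.764e+08 m³/yr.
C = 5240/8.764e+08 = 5.979e-06 kg/m³ = 0.005979 mg/L = 5.979 µg/L.

5.98 µg/L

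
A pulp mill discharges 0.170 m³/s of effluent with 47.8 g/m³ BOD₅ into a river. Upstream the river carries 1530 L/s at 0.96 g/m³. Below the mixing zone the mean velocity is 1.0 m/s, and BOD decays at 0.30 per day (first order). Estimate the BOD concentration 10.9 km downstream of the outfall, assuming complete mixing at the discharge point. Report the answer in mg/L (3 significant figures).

5.43 mg/L

1530 L/s = 1.53 m³/s.
After complete mixing, C₀ = (0.17·47.8 + 1.53·0.96) / 1.7 = 5.644 mg/L.
Travel time t = 1.09e+04 m / 1.0 m/s = 1.09e+04 s = 0.1262 d.
C = 5.644·exp(−0.30·0.1262) = 5.644·0.9629 = 5.434 mg/L.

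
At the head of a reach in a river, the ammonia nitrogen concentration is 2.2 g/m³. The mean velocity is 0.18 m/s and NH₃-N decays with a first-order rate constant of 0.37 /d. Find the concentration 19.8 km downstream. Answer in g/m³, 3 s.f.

Travel time t = 19.8 km / 0.18 m/s = 1.98e+04/0.18 = 1.1e+05 s = 1.273 d.
First-order decay: C = 2.2·exp(−0.37·1.273) = 2.2·0.6243 = 1.374 g/m³.

1.37 g/m³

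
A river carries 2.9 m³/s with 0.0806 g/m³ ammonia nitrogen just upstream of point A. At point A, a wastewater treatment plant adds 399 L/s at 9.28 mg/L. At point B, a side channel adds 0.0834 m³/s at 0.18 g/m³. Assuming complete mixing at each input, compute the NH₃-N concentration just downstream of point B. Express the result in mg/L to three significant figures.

1.17 mg/L

399 L/s = 0.399 m³/s.
After input A: C = (2.9·0.0806 + 0.399·9.28) / 3.299 = 1.193 mg/L.
After input B: C = (3.299·1.193 + 0.0834·0.18) / 3.382 = 1.168 mg/L.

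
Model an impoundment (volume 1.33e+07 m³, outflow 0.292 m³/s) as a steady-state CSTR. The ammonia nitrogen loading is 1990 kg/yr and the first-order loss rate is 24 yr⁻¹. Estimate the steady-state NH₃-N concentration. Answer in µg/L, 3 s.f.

Outflow Q = 0.292 m³/s × 3.156e+07 s/yr = 9.215e+06 m³/yr.
Steady-state CSTR mass balance: W = Q·C + k·V·C, so C = W/(Q + kV).
Q + kV = 9.215e+06 + 24·1.33e+07 = 3.284e+08 m³/yr.
C = 1990/3.284e+08 = 6.059e-06 kg/m³ = 0.006059 mg/L = 6.059 µg/L.

6.06 µg/L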